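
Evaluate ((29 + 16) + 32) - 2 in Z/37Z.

1

29 + 16 = 45 ≡ 8 (mod 37)
8 + 32 = 40 ≡ 3 (mod 37)
3 - 2 = 1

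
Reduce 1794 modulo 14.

1794 = 128·14 + 2, so 1794 ≡ 2 (mod 14).

2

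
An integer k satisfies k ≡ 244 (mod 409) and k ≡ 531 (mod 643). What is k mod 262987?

409⁻¹ mod 643: 409*316 ≡ 1 (mod 643), so 409⁻¹ ≡ 316.
k = 244 + 409*((531 − 244)*316 mod 643) = 244 + 409*29 = 12105.

12105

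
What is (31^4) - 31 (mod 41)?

(31)^4 ≡ 37 (mod 41)
37 - 31 = 6

6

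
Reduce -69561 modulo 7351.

3949

-69561 = -10×7351 + 3949, so -69561 ≡ 3949 (mod 7351).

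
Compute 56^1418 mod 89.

Compute successive squares:
1418 in binary is 10110001010, i.e. 1418 = 1024 + 256 + 128 + 8 + 2.
56^1 ≡ 56 (mod 89)
56^2 ≡ 56^2 = 3136 ≡ 21 (mod 89)
56^4 ≡ 21^2 = 441 ≡ 85 (mod 89)
56^8 ≡ 85^2 = 7225 ≡ 16 (mod 89)
56^16 ≡ 16^2 = 256 ≡ 78 (mod 89)
56^32 ≡ 78^2 = 6084 ≡ 32 (mod 89)
56^64 ≡ 32^2 = 1024 ≡ 45 (mod 89)
56^128 ≡ 45^2 = 2025 ≡ 67 (mod 89)
56^256 ≡ 67^2 = 4489 ≡ 39 (mod 89)
56^512 ≡ 39^2 = 1521 ≡ 8 (mod 89)
56^1024 ≡ 8^2 = 64 (mod 89)
56^1418 = 56^1024 · 56^256 · 56^128 · 56^8 · 56^2 ≡ 64 · 39 · 67 · 16 · 21 (mod 89).
Accumulate the product:
64 · 39 = 2496 ≡ 4
4 · 67 = 268 ≡ 1
1 · 16 = 16
16 · 21 = 336 ≡ 69

69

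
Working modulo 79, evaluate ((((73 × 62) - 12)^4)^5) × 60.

69

73 × 62 = 4526 ≡ 23 (mod 79)
23 - 12 = 11
(11)^4 ≡ 26 (mod 79)
(26)^5 ≡ 13 (mod 79)
13 × 60 = 780 ≡ 69 (mod 79)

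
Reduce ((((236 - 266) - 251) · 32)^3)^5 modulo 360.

236 - 266 = -30 ≡ 330 (mod 360)
330 - 251 = 79
79 · 32 = 2528 ≡ 8 (mod 360)
(8)^3 ≡ 152 (mod 360)
(152)^5 ≡ 152 (mod 360)

152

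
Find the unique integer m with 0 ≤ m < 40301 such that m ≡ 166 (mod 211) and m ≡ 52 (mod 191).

27174

211⁻¹ mod 191: 211×86 ≡ 1 (mod 191), so 211⁻¹ ≡ 86.
m = 166 + 211×((52 − 166)×86 mod 191) = 166 + 211×128 = 27174.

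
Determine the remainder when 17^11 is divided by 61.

55

17^1 ≡ 17 (mod 61)
17^2 ≡ 17^2 = 289 ≡ 45 (mod 61)
17^4 ≡ 45^2 = 2025 ≡ 12 (mod 61)
17^8 ≡ 12^2 = 144 ≡ 22 (mod 61)
17^11 = 17^8 · 17^2 · 17^1 ≡ 22 · 45 · 17 (mod 61).
Accumulate the product:
22 · 45 = 990 ≡ 14
14 · 17 = 238 ≡ 55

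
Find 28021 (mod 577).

325

28021 = 48×577 + 325, so 28021 ≡ 325 (mod 577).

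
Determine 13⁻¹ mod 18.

Run the extended Euclidean algorithm:
18 = 1·13 + 5
13 = 2·5 + 3
5 = 1·3 + 2
3 = 1·2 + 1
2 = 2·1 + 0
gcd(13, 18) = 1, so the inverse exists.
Bézout: 1 = −5·18 + 7·13.
So 13⁻¹ ≡ 7 (mod 18).

7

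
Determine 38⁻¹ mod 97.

97 = 2·38 + 21
38 = 1·21 + 17
21 = 1·17 + 4
17 = 4·4 + 1
4 = 4·1 + 0
gcd(38, 97) = 1, so the inverse exists.
Bézout: 1 = −9·97 + 23·38.
So 38⁻¹ ≡ 23 (mod 97).

23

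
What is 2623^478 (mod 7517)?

4533

By square-and-multiply:
2623^1 ≡ 2623 (mod 7517)
2623^2 ≡ 2623^2 = 6880129 ≡ 2074 (mod 7517)
2623^4 ≡ 2074^2 = 4301476 ≡ 1752 (mod 7517)
2623^8 ≡ 1752^2 = 3069504 ≡ 2568 (mod 7517)
2623^16 ≡ 2568^2 = 6594624 ≡ 2215 (mod 7517)
2623^32 ≡ 2215^2 = 4906225 ≡ 5141 (mod 7517)
2623^64 ≡ 5141^2 = 26429881 ≡ 109 (mod 7517)
2623^128 ≡ 109^2 = 11881 ≡ 4364 (mod 7517)
2623^256 ≡ 4364^2 = 19044496 ≡ 3935 (mod 7517)
2623^478 = 2623^256 * 2623^128 * 2623^64 * 2623^16 * 2623^8 * 2623^4 * 2623^2 ≡ 3935 * 4364 * 109 * 2215 * 2568 * 1752 * 2074 (mod 7517).
Accumulate the product:
3935 * 4364 = 17172340 ≡ 3512
3512 * 109 = 382808 ≡ 6958
6958 * 2215 = 15411970 ≡ 2120
2120 * 2568 = 5444160 ≡ 1852
1852 * 1752 = 3244704 ≡ 4877
4877 * 2074 = 10114898 ≡ 4533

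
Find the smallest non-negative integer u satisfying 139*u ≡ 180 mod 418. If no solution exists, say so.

gcd(139, 418) = 1, so a unique solution mod 418 exists.
139⁻¹ ≡ 415 (mod 418).
u ≡ 415*180 ≡ 296 (mod 418).

296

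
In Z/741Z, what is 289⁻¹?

By the extended Euclidean algorithm:
741 = 2×289 + 163
289 = 1×163 + 126
163 = 1×126 + 37
126 = 3×37 + 15
37 = 2×15 + 7
15 = 2×7 + 1
7 = 7×1 + 0
gcd(289, 741) = 1, so the inverse exists.
Bézout: 1 = −39×741 + 100×289.
So 289⁻¹ ≡ 100 (mod 741).

100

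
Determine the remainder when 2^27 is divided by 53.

By square-and-multiply:
27 in binary is 11011, i.e. 27 = 16 + 8 + 2 + 1.
2^1 ≡ 2 (mod 53)
2^2 ≡ 2^2 = 4 (mod 53)
2^4 ≡ 4^2 = 16 (mod 53)
2^8 ≡ 16^2 = 256 ≡ 44 (mod 53)
2^16 ≡ 44^2 = 1936 ≡ 28 (mod 53)
2^27 = 2^16 · 2^8 · 2^2 · 2^1 ≡ 28 · 44 · 4 · 2 (mod 53).
Accumulate the product:
28 · 44 = 1232 ≡ 13
13 · 4 = 52
52 · 2 = 104 ≡ 51

51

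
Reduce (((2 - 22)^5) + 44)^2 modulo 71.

54

2 - 22 = -20 ≡ 51 (mod 71)
(51)^5 ≡ 41 (mod 71)
41 + 44 = 85 ≡ 14 (mod 71)
(14)^2 ≡ 54 (mod 71)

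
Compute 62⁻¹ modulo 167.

132

Apply the Euclidean algorithm and back-substitute:
167 = 2×62 + 43
62 = 1×43 + 19
43 = 2×19 + 5
19 = 3×5 + 4
5 = 1×4 + 1
4 = 4×1 + 0
gcd(62, 167) = 1, so the inverse exists.
Back-substitute for 1:
1 = 1×5 − 1×4
  = −1×19 + 4×5
  = 4×43 − 9×19
  = −9×62 + 13×43
  = 13×167 − 35×62
So 62⁻¹ ≡ −35 ≡ 132 (mod 167).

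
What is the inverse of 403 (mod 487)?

Apply the Euclidean algorithm and back-substitute:
487 = 1*403 + 84
403 = 4*84 + 67
84 = 1*67 + 17
67 = 3*17 + 16
17 = 1*16 + 1
16 = 16*1 + 0
gcd(403, 487) = 1, so the inverse exists.
Back-substitute for 1:
1 = 1*17 − 1*16
  = −1*67 + 4*17
  = 4*84 − 5*67
  = −5*403 + 24*84
  = 24*487 − 29*403
So 403⁻¹ ≡ −29 ≡ 458 (mod 487).

458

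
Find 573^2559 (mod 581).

By square-and-multiply:
2559 in binary is 100111111111, i.e. 2559 = 2048 + 256 + 128 + 64 + 32 + 16 + 8 + 4 + 2 + 1.
573^1 ≡ 573 (mod 581)
573^2 ≡ 573^2 = 328329 ≡ 64 (mod 581)
573^4 ≡ 64^2 = 4096 ≡ 29 (mod 581)
573^8 ≡ 29^2 = 841 ≡ 260 (mod 581)
573^16 ≡ 260^2 = 67600 ≡ 204 (mod 581)
573^32 ≡ 204^2 = 41616 ≡ 365 (mod 581)
573^64 ≡ 365^2 = 133225 ≡ 176 (mod 581)
573^128 ≡ 176^2 = 30976 ≡ 183 (mod 581)
573^256 ≡ 183^2 = 33489 ≡ 372 (mod 581)
573^512 ≡ 372^2 = 138384 ≡ 106 (mod 581)
573^1024 ≡ 106^2 = 11236 ≡ 197 (mod 581)
573^2048 ≡ 197^2 = 38809 ≡ 463 (mod 581)
573^2559 = 573^2048 × 573^256 × 573^128 × 573^64 × 573^32 × 573^16 × 573^8 × 573^4 × 573^2 × 573^1 ≡ 463 × 372 × 183 × 176 × 365 × 204 × 260 × 29 × 64 × 573 (mod 581).
Accumulate the product:
463 × 372 = 172236 ≡ 260
260 × 183 = 47580 ≡ 519
519 × 176 = 91344 ≡ 127
127 × 365 = 46355 ≡ 456
456 × 204 = 93024 ≡ 64
64 × 260 = 16640 ≡ 372
372 × 29 = 10788 ≡ 330
330 × 64 = 21120 ≡ 204
204 × 573 = 116892 ≡ 111

111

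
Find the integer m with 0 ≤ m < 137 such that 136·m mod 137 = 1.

By the extended Euclidean algorithm:
137 = 1·136 + 1
136 = 136·1 + 0
gcd(136, 137) = 1, so the inverse exists.
Back-substitute for 1:
1 = 1·137 − 1·136
So 136⁻¹ ≡ −1 ≡ 136 (mod 137).

136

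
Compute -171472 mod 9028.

60

-171472 = -19*9028 + 60, so -171472 ≡ 60 (mod 9028).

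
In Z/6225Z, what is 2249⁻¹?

Run the extended Euclidean algorithm:
6225 = 2*2249 + 1727
2249 = 1*1727 + 522
1727 = 3*522 + 161
522 = 3*161 + 39
161 = 4*39 + 5
39 = 7*5 + 4
5 = 1*4 + 1
4 = 4*1 + 0
gcd(2249, 6225) = 1, so the inverse exists.
Bézout: 1 = 461*6225 − 1276*2249.
So 2249⁻¹ ≡ −1276 ≡ 4949 (mod 6225).

4949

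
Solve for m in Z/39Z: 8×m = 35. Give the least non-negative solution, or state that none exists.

19

gcd(8, 39) = 1, so a unique solution mod 39 exists.
8⁻¹ ≡ 5 (mod 39).
m ≡ 5×35 ≡ 19 (mod 39).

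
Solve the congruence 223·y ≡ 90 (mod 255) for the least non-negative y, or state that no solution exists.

gcd(223, 255) = 1, so a unique solution mod 255 exists.
223⁻¹ ≡ 247 (mod 255).
y ≡ 247·90 ≡ 45 (mod 255).

45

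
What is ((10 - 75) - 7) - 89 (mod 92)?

23

10 - 75 = -65 ≡ 27 (mod 92)
27 - 7 = 20
20 - 89 = -69 ≡ 23 (mod 92)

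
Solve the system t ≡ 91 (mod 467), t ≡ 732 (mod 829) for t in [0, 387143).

467⁻¹ mod 829: 467×529 ≡ 1 (mod 829), so 467⁻¹ ≡ 529.
t = 91 + 467×((732 − 91)×529 mod 829) = 91 + 467×28 = 13167.

13167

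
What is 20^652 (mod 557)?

652 in binary is 1010001100, i.e. 652 = 512 + 128 + 8 + 4.
20^1 ≡ 20 (mod 557)
20^2 ≡ 20^2 = 400 (mod 557)
20^4 ≡ 400^2 = 160000 ≡ 141 (mod 557)
20^8 ≡ 141^2 = 19881 ≡ 386 (mod 557)
20^16 ≡ 386^2 = 148996 ≡ 277 (mod 557)
20^32 ≡ 277^2 = 76729 ≡ 420 (mod 557)
20^64 ≡ 420^2 = 176400 ≡ 388 (mod 557)
20^128 ≡ 388^2 = 150544 ≡ 154 (mod 557)
20^256 ≡ 154^2 = 23716 ≡ 322 (mod 557)
20^512 ≡ 322^2 = 103684 ≡ 82 (mod 557)
20^652 = 20^512 × 20^128 × 20^8 × 20^4 ≡ 82 × 154 × 386 × 141 (mod 557).
Accumulate the product:
82 × 154 = 12628 ≡ 374
374 × 386 = 144364 ≡ 101
101 × 141 = 14241 ≡ 316

316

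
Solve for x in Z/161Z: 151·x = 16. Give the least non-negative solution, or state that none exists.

gcd(151, 161) = 1, so a unique solution mod 161 exists.
151⁻¹ ≡ 16 (mod 161).
x ≡ 16·16 ≡ 95 (mod 161).

95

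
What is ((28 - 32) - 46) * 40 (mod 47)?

28 - 32 = -4 ≡ 43 (mod 47)
43 - 46 = -3 ≡ 44 (mod 47)
44 * 40 = 1760 ≡ 21 (mod 47)

21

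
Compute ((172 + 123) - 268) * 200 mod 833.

172 + 123 = 295
295 - 268 = 27
27 * 200 = 5400 ≡ 402 (mod 833)

402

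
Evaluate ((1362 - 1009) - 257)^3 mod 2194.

554

1362 - 1009 = 353
353 - 257 = 96
(96)^3 ≡ 554 (mod 2194)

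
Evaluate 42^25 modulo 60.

By square-and-multiply:
42^1 ≡ 42 (mod 60)
42^2 ≡ 42^2 = 1764 ≡ 24 (mod 60)
42^4 ≡ 24^2 = 576 ≡ 36 (mod 60)
42^8 ≡ 36^2 = 1296 ≡ 36 (mod 60)
42^16 ≡ 36^2 = 1296 ≡ 36 (mod 60)
42^25 = 42^16 × 42^8 × 42^1 ≡ 36 × 36 × 42 (mod 60).
Accumulate the product:
36 × 36 = 1296 ≡ 36
36 × 42 = 1512 ≡ 12

12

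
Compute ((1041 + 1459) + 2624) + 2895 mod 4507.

1041 + 1459 = 2500
2500 + 2624 = 5124 ≡ 617 (mod 4507)
617 + 2895 = 3512

3512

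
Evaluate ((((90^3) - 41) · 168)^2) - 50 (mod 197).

(90)^3 ≡ 100 (mod 197)
100 - 41 = 59
59 · 168 = 9912 ≡ 62 (mod 197)
(62)^2 ≡ 101 (mod 197)
101 - 50 = 51

51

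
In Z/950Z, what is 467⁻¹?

653

950 = 2×467 + 16
467 = 29×16 + 3
16 = 5×3 + 1
3 = 3×1 + 0
gcd(467, 950) = 1, so the inverse exists.
Bézout: 1 = 146×950 − 297×467.
So 467⁻¹ ≡ −297 ≡ 653 (mod 950).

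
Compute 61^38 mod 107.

Using repeated squaring:
61^1 ≡ 61 (mod 107)
61^2 ≡ 61^2 = 3721 ≡ 83 (mod 107)
61^4 ≡ 83^2 = 6889 ≡ 41 (mod 107)
61^8 ≡ 41^2 = 1681 ≡ 76 (mod 107)
61^16 ≡ 76^2 = 5776 ≡ 105 (mod 107)
61^32 ≡ 105^2 = 11025 ≡ 4 (mod 107)
61^38 = 61^32 · 61^4 · 61^2 ≡ 4 · 41 · 83 (mod 107).
Accumulate the product:
4 · 41 = 164 ≡ 57
57 · 83 = 4731 ≡ 23

23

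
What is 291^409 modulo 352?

163

Using repeated squaring:
409 in binary is 110011001, i.e. 409 = 256 + 128 + 16 + 8 + 1.
291^1 ≡ 291 (mod 352)
291^2 ≡ 291^2 = 84681 ≡ 201 (mod 352)
291^4 ≡ 201^2 = 40401 ≡ 273 (mod 352)
291^8 ≡ 273^2 = 74529 ≡ 257 (mod 352)
291^16 ≡ 257^2 = 66049 ≡ 225 (mod 352)
291^32 ≡ 225^2 = 50625 ≡ 289 (mod 352)
291^64 ≡ 289^2 = 83521 ≡ 97 (mod 352)
291^128 ≡ 97^2 = 9409 ≡ 257 (mod 352)
291^256 ≡ 257^2 = 66049 ≡ 225 (mod 352)
291^409 = 291^256 * 291^128 * 291^16 * 291^8 * 291^1 ≡ 225 * 257 * 225 * 257 * 291 (mod 352).
Accumulate the product:
225 * 257 = 57825 ≡ 97
97 * 225 = 21825 ≡ 1
1 * 257 = 257
257 * 291 = 74787 ≡ 163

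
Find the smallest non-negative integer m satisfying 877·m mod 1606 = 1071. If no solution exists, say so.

gcd(877, 1606) = 1, so a unique solution mod 1606 exists.
877⁻¹ ≡ 293 (mod 1606).
m ≡ 293·1071 ≡ 633 (mod 1606).

633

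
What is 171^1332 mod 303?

294

Using repeated squaring:
1332 in binary is 10100110100, i.e. 1332 = 1024 + 256 + 32 + 16 + 4.
171^1 ≡ 171 (mod 303)
171^2 ≡ 171^2 = 29241 ≡ 153 (mod 303)
171^4 ≡ 153^2 = 23409 ≡ 78 (mod 303)
171^8 ≡ 78^2 = 6084 ≡ 24 (mod 303)
171^16 ≡ 24^2 = 576 ≡ 273 (mod 303)
171^32 ≡ 273^2 = 74529 ≡ 294 (mod 303)
171^64 ≡ 294^2 = 86436 ≡ 81 (mod 303)
171^128 ≡ 81^2 = 6561 ≡ 198 (mod 303)
171^256 ≡ 198^2 = 39204 ≡ 117 (mod 303)
171^512 ≡ 117^2 = 13689 ≡ 54 (mod 303)
171^1024 ≡ 54^2 = 2916 ≡ 189 (mod 303)
171^1332 = 171^1024 × 171^256 × 171^32 × 171^16 × 171^4 ≡ 189 × 117 × 294 × 273 × 78 (mod 303).
Accumulate the product:
189 × 117 = 22113 ≡ 297
297 × 294 = 87318 ≡ 54
54 × 273 = 14742 ≡ 198
198 × 78 = 15444 ≡ 294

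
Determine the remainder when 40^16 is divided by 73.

32

Using repeated squaring:
40^1 ≡ 40 (mod 73)
40^2 ≡ 40^2 = 1600 ≡ 67 (mod 73)
40^4 ≡ 67^2 = 4489 ≡ 36 (mod 73)
40^8 ≡ 36^2 = 1296 ≡ 55 (mod 73)
40^16 ≡ 55^2 = 3025 ≡ 32 (mod 73)
So 40^16 ≡ 32 (mod 73).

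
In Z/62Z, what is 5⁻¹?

25

Run the extended Euclidean algorithm:
62 = 12*5 + 2
5 = 2*2 + 1
2 = 2*1 + 0
gcd(5, 62) = 1, so the inverse exists.
Back-substitute for 1:
1 = 1*5 − 2*2
  = −2*62 + 25*5
So 5⁻¹ ≡ 25 (mod 62).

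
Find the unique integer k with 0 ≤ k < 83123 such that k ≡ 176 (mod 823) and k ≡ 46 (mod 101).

20751

823⁻¹ mod 101: 823*27 ≡ 1 (mod 101), so 823⁻¹ ≡ 27.
k = 176 + 823*((46 − 176)*27 mod 101) = 176 + 823*25 = 20751.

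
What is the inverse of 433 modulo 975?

322

Run the extended Euclidean algorithm:
975 = 2·433 + 109
433 = 3·109 + 106
109 = 1·106 + 3
106 = 35·3 + 1
3 = 3·1 + 0
gcd(433, 975) = 1, so the inverse exists.
Bézout: 1 = −143·975 + 322·433.
So 433⁻¹ ≡ 322 (mod 975).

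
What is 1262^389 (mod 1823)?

1779

By square-and-multiply:
389 in binary is 110000101, i.e. 389 = 256 + 128 + 4 + 1.
1262^1 ≡ 1262 (mod 1823)
1262^2 ≡ 1262^2 = 1592644 ≡ 1165 (mod 1823)
1262^4 ≡ 1165^2 = 1357225 ≡ 913 (mod 1823)
1262^8 ≡ 913^2 = 833569 ≡ 458 (mod 1823)
1262^16 ≡ 458^2 = 209764 ≡ 119 (mod 1823)
1262^32 ≡ 119^2 = 14161 ≡ 1400 (mod 1823)
1262^64 ≡ 1400^2 = 1960000 ≡ 275 (mod 1823)
1262^128 ≡ 275^2 = 75625 ≡ 882 (mod 1823)
1262^256 ≡ 882^2 = 777924 ≡ 1326 (mod 1823)
1262^389 = 1262^256 · 1262^128 · 1262^4 · 1262^1 ≡ 1326 · 882 · 913 · 1262 (mod 1823).
Accumulate the product:
1326 · 882 = 1169532 ≡ 989
989 · 913 = 902957 ≡ 572
572 · 1262 = 721864 ≡ 1779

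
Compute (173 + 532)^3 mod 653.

173 + 532 = 705 ≡ 52 (mod 653)
(52)^3 ≡ 213 (mod 653)

213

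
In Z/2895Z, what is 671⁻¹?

686

2895 = 4×671 + 211
671 = 3×211 + 38
211 = 5×38 + 21
38 = 1×21 + 17
21 = 1×17 + 4
17 = 4×4 + 1
4 = 4×1 + 0
gcd(671, 2895) = 1, so the inverse exists.
Back-substitute for 1:
1 = 1×17 − 4×4
  = −4×21 + 5×17
  = 5×38 − 9×21
  = −9×211 + 50×38
  = 50×671 − 159×211
  = −159×2895 + 686×671
So 671⁻¹ ≡ 686 (mod 2895).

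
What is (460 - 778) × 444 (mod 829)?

460 - 778 = -318 ≡ 511 (mod 829)
511 × 444 = 226884 ≡ 567 (mod 829)

567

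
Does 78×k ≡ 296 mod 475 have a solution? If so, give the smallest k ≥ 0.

357

gcd(78, 475) = 1, so a unique solution mod 475 exists.
78⁻¹ ≡ 67 (mod 475).
k ≡ 67×296 ≡ 357 (mod 475).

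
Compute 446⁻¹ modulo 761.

244

By the extended Euclidean algorithm:
761 = 1*446 + 315
446 = 1*315 + 131
315 = 2*131 + 53
131 = 2*53 + 25
53 = 2*25 + 3
25 = 8*3 + 1
3 = 3*1 + 0
gcd(446, 761) = 1, so the inverse exists.
Back-substitute for 1:
1 = 1*25 − 8*3
  = −8*53 + 17*25
  = 17*131 − 42*53
  = −42*315 + 101*131
  = 101*446 − 143*315
  = −143*761 + 244*446
So 446⁻¹ ≡ 244 (mod 761).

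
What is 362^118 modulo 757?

Compute successive squares:
118 in binary is 1110110, i.e. 118 = 64 + 32 + 16 + 4 + 2.
362^1 ≡ 362 (mod 757)
362^2 ≡ 362^2 = 131044 ≡ 83 (mod 757)
362^4 ≡ 83^2 = 6889 ≡ 76 (mod 757)
362^8 ≡ 76^2 = 5776 ≡ 477 (mod 757)
362^16 ≡ 477^2 = 227529 ≡ 429 (mod 757)
362^32 ≡ 429^2 = 184041 ≡ 90 (mod 757)
362^64 ≡ 90^2 = 8100 ≡ 530 (mod 757)
362^118 = 362^64 * 362^32 * 362^16 * 362^4 * 362^2 ≡ 530 * 90 * 429 * 76 * 83 (mod 757).
Accumulate the product:
530 * 90 = 47700 ≡ 9
9 * 429 = 3861 ≡ 76
76 * 76 = 5776 ≡ 477
477 * 83 = 39591 ≡ 227

227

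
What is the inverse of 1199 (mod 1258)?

597

By the extended Euclidean algorithm:
1258 = 1*1199 + 59
1199 = 20*59 + 19
59 = 3*19 + 2
19 = 9*2 + 1
2 = 2*1 + 0
gcd(1199, 1258) = 1, so the inverse exists.
Bézout: 1 = −569*1258 + 597*1199.
So 1199⁻¹ ≡ 597 (mod 1258).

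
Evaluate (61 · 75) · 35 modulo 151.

61 · 75 = 4575 ≡ 45 (mod 151)
45 · 35 = 1575 ≡ 65 (mod 151)

65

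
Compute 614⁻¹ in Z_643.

133

Apply the Euclidean algorithm and back-substitute:
643 = 1*614 + 29
614 = 21*29 + 5
29 = 5*5 + 4
5 = 1*4 + 1
4 = 4*1 + 0
gcd(614, 643) = 1, so the inverse exists.
Back-substitute for 1:
1 = 1*5 − 1*4
  = −1*29 + 6*5
  = 6*614 − 127*29
  = −127*643 + 133*614
So 614⁻¹ ≡ 133 (mod 643).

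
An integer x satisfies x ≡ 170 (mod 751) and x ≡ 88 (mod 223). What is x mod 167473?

751⁻¹ mod 223: 751×68 ≡ 1 (mod 223), so 751⁻¹ ≡ 68.
x = 170 + 751×((88 − 170)×68 mod 223) = 170 + 751×222 = 166892.
Check: 166892 mod 751 = 170, 166892 mod 223 = 88. ✓

166892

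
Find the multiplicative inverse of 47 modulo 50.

Run the extended Euclidean algorithm:
50 = 1·47 + 3
47 = 15·3 + 2
3 = 1·2 + 1
2 = 2·1 + 0
gcd(47, 50) = 1, so the inverse exists.
Back-substitute for 1:
1 = 1·3 − 1·2
  = −1·47 + 16·3
  = 16·50 − 17·47
So 47⁻¹ ≡ −17 ≡ 33 (mod 50).

33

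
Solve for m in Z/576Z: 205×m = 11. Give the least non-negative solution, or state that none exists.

503

gcd(205, 576) = 1, so a unique solution mod 576 exists.
205⁻¹ ≡ 517 (mod 576).
m ≡ 517×11 ≡ 503 (mod 576).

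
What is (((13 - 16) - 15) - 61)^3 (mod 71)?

13 - 16 = -3 ≡ 68 (mod 71)
68 - 15 = 53
53 - 61 = -8 ≡ 63 (mod 71)
(63)^3 ≡ 56 (mod 71)

56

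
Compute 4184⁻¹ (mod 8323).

Run the extended Euclidean algorithm:
8323 = 1·4184 + 4139
4184 = 1·4139 + 45
4139 = 91·45 + 44
45 = 1·44 + 1
44 = 44·1 + 0
gcd(4184, 8323) = 1, so the inverse exists.
Back-substitute for 1:
1 = 1·45 − 1·44
  = −1·4139 + 92·45
  = 92·4184 − 93·4139
  = −93·8323 + 185·4184
So 4184⁻¹ ≡ 185 (mod 8323).

185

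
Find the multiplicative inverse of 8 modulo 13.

13 = 1*8 + 5
8 = 1*5 + 3
5 = 1*3 + 2
3 = 1*2 + 1
2 = 2*1 + 0
gcd(8, 13) = 1, so the inverse exists.
Bézout: 1 = −3*13 + 5*8.
So 8⁻¹ ≡ 5 (mod 13).

5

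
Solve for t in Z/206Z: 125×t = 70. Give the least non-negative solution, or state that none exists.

50

gcd(125, 206) = 1, so a unique solution mod 206 exists.
125⁻¹ ≡ 89 (mod 206).
t ≡ 89×70 ≡ 50 (mod 206).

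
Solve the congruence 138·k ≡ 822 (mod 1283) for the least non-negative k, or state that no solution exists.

508

gcd(138, 1283) = 1, so a unique solution mod 1283 exists.
138⁻¹ ≡ 344 (mod 1283).
k ≡ 344·822 ≡ 508 (mod 1283).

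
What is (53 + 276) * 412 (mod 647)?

325

53 + 276 = 329
329 * 412 = 135548 ≡ 325 (mod 647)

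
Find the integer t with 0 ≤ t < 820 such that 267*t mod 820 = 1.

43

820 = 3*267 + 19
267 = 14*19 + 1
19 = 19*1 + 0
gcd(267, 820) = 1, so the inverse exists.
Bézout: 1 = −14*820 + 43*267.
So 267⁻¹ ≡ 43 (mod 820).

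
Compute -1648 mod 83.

-1648 = -20×83 + 12, so -1648 ≡ 12 (mod 83).

12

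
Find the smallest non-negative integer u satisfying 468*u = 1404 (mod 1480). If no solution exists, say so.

gcd(468, 1480) = 4, and 4 | 1404, so solutions exist.
Divide through by 4: 117*u ≡ 351 (mod 370).
117⁻¹ ≡ 253 (mod 370).
u ≡ 253*351 ≡ 3 (mod 370).
The smallest non-negative solution is u = 3.

3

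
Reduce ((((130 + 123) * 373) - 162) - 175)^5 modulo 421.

130 + 123 = 253
253 * 373 = 94369 ≡ 65 (mod 421)
65 - 162 = -97 ≡ 324 (mod 421)
324 - 175 = 149
(149)^5 ≡ 237 (mod 421)

237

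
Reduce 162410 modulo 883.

821

162410 = 183×883 + 821, so 162410 ≡ 821 (mod 883).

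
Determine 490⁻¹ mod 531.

531 = 1×490 + 41
490 = 11×41 + 39
41 = 1×39 + 2
39 = 19×2 + 1
2 = 2×1 + 0
gcd(490, 531) = 1, so the inverse exists.
Back-substitute for 1:
1 = 1×39 − 19×2
  = −19×41 + 20×39
  = 20×490 − 239×41
  = −239×531 + 259×490
So 490⁻¹ ≡ 259 (mod 531).

259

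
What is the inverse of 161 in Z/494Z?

494 = 3·161 + 11
161 = 14·11 + 7
11 = 1·7 + 4
7 = 1·4 + 3
4 = 1·3 + 1
3 = 3·1 + 0
gcd(161, 494) = 1, so the inverse exists.
Bézout: 1 = 44·494 − 135·161.
So 161⁻¹ ≡ −135 ≡ 359 (mod 494).

359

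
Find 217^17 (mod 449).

177

Using repeated squaring:
17 in binary is 10001, i.e. 17 = 16 + 1.
217^1 ≡ 217 (mod 449)
217^2 ≡ 217^2 = 47089 ≡ 393 (mod 449)
217^4 ≡ 393^2 = 154449 ≡ 442 (mod 449)
217^8 ≡ 442^2 = 195364 ≡ 49 (mod 449)
217^16 ≡ 49^2 = 2401 ≡ 156 (mod 449)
217^17 = 217^16 × 217^1 ≡ 156 × 217 (mod 449).
156 × 217 = 33852 ≡ 177 (mod 449).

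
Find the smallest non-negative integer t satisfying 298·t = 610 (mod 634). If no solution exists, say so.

68

gcd(298, 634) = 2, and 2 | 610, so solutions exist.
Divide through by 2: 149·t = 305 (mod 317).
149⁻¹ ≡ 100 (mod 317).
t ≡ 100·305 ≡ 68 (mod 317).
The smallest non-negative solution is t = 68.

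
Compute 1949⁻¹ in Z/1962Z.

By the extended Euclidean algorithm:
1962 = 1·1949 + 13
1949 = 149·13 + 12
13 = 1·12 + 1
12 = 12·1 + 0
gcd(1949, 1962) = 1, so the inverse exists.
Back-substitute for 1:
1 = 1·13 − 1·12
  = −1·1949 + 150·13
  = 150·1962 − 151·1949
So 1949⁻¹ ≡ −151 ≡ 1811 (mod 1962).

1811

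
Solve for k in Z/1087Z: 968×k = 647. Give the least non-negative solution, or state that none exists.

296

gcd(968, 1087) = 1, so a unique solution mod 1087 exists.
968⁻¹ ≡ 612 (mod 1087).
k ≡ 612×647 ≡ 296 (mod 1087).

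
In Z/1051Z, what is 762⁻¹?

40

Run the extended Euclidean algorithm:
1051 = 1·762 + 289
762 = 2·289 + 184
289 = 1·184 + 105
184 = 1·105 + 79
105 = 1·79 + 26
79 = 3·26 + 1
26 = 26·1 + 0
gcd(762, 1051) = 1, so the inverse exists.
Bézout: 1 = −29·1051 + 40·762.
So 762⁻¹ ≡ 40 (mod 1051).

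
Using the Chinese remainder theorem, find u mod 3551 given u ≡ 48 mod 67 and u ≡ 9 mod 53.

115

67⁻¹ mod 53: 67×19 ≡ 1 (mod 53), so 67⁻¹ ≡ 19.
u = 48 + 67×((9 − 48)×19 mod 53) = 48 + 67×1 = 115.
Check: 115 mod 67 = 48, 115 mod 53 = 9. ✓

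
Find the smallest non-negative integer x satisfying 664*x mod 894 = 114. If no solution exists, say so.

120

gcd(664, 894) = 2, and 2 | 114, so solutions exist.
Divide through by 2: 332*x mod 447 = 57.
332⁻¹ ≡ 206 (mod 447).
x ≡ 206*57 ≡ 120 (mod 447).
The smallest non-negative solution is x = 120.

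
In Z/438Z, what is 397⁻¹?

438 = 1*397 + 41
397 = 9*41 + 28
41 = 1*28 + 13
28 = 2*13 + 2
13 = 6*2 + 1
2 = 2*1 + 0
gcd(397, 438) = 1, so the inverse exists.
Bézout: 1 = 184*438 − 203*397.
So 397⁻¹ ≡ −203 ≡ 235 (mod 438).

235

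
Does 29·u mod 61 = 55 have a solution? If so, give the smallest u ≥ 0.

4

gcd(29, 61) = 1, so a unique solution mod 61 exists.
29⁻¹ ≡ 40 (mod 61).
u ≡ 40·55 ≡ 4 (mod 61).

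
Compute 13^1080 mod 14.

By square-and-multiply:
1080 in binary is 10000111000, i.e. 1080 = 1024 + 32 + 16 + 8.
13^1 ≡ 13 (mod 14)
13^2 ≡ 13^2 = 169 ≡ 1 (mod 14)
13^4 ≡ 1^2 = 1 (mod 14)
13^8 ≡ 1^2 = 1 (mod 14)
13^16 ≡ 1^2 = 1 (mod 14)
13^32 ≡ 1^2 = 1 (mod 14)
13^64 ≡ 1^2 = 1 (mod 14)
13^128 ≡ 1^2 = 1 (mod 14)
13^256 ≡ 1^2 = 1 (mod 14)
13^512 ≡ 1^2 = 1 (mod 14)
13^1024 ≡ 1^2 = 1 (mod 14)
13^1080 = 13^1024 * 13^32 * 13^16 * 13^8 ≡ 1 * 1 * 1 * 1 (mod 14).
Accumulate the product:
1 * 1 = 1
1 * 1 = 1
1 * 1 = 1

1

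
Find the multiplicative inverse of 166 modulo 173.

Apply the Euclidean algorithm and back-substitute:
173 = 1*166 + 7
166 = 23*7 + 5
7 = 1*5 + 2
5 = 2*2 + 1
2 = 2*1 + 0
gcd(166, 173) = 1, so the inverse exists.
Bézout: 1 = −71*173 + 74*166.
So 166⁻¹ ≡ 74 (mod 173).

74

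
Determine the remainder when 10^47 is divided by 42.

40

47 in binary is 101111, i.e. 47 = 32 + 8 + 4 + 2 + 1.
10^1 ≡ 10 (mod 42)
10^2 ≡ 10^2 = 100 ≡ 16 (mod 42)
10^4 ≡ 16^2 = 256 ≡ 4 (mod 42)
10^8 ≡ 4^2 = 16 (mod 42)
10^16 ≡ 16^2 = 256 ≡ 4 (mod 42)
10^32 ≡ 4^2 = 16 (mod 42)
10^47 = 10^32 * 10^8 * 10^4 * 10^2 * 10^1 ≡ 16 * 16 * 4 * 16 * 10 (mod 42).
Accumulate the product:
16 * 16 = 256 ≡ 4
4 * 4 = 16
16 * 16 = 256 ≡ 4
4 * 10 = 40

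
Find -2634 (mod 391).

-2634 = -7·391 + 103, so -2634 ≡ 103 (mod 391).

103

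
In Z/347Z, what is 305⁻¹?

347 = 1×305 + 42
305 = 7×42 + 11
42 = 3×11 + 9
11 = 1×9 + 2
9 = 4×2 + 1
2 = 2×1 + 0
gcd(305, 347) = 1, so the inverse exists.
Back-substitute for 1:
1 = 1×9 − 4×2
  = −4×11 + 5×9
  = 5×42 − 19×11
  = −19×305 + 138×42
  = 138×347 − 157×305
So 305⁻¹ ≡ −157 ≡ 190 (mod 347).

190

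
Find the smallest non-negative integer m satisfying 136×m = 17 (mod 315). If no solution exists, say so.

gcd(136, 315) = 1, so a unique solution mod 315 exists.
136⁻¹ ≡ 271 (mod 315).
m ≡ 271×17 ≡ 197 (mod 315).

197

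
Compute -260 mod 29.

-260 = -9·29 + 1, so -260 ≡ 1 (mod 29).

1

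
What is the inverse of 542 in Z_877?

877 = 1×542 + 335
542 = 1×335 + 207
335 = 1×207 + 128
207 = 1×128 + 79
128 = 1×79 + 49
79 = 1×49 + 30
49 = 1×30 + 19
30 = 1×19 + 11
19 = 1×11 + 8
11 = 1×8 + 3
8 = 2×3 + 2
3 = 1×2 + 1
2 = 2×1 + 0
gcd(542, 877) = 1, so the inverse exists.
Bézout: 1 = −199×877 + 322×542.
So 542⁻¹ ≡ 322 (mod 877).

322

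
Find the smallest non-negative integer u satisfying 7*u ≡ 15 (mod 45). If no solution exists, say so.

gcd(7, 45) = 1, so a unique solution mod 45 exists.
7⁻¹ ≡ 13 (mod 45).
u ≡ 13*15 ≡ 15 (mod 45).

15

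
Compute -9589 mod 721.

505

-9589 = -14·721 + 505, so -9589 ≡ 505 (mod 721).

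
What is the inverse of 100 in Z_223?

Run the extended Euclidean algorithm:
223 = 2×100 + 23
100 = 4×23 + 8
23 = 2×8 + 7
8 = 1×7 + 1
7 = 7×1 + 0
gcd(100, 223) = 1, so the inverse exists.
Back-substitute for 1:
1 = 1×8 − 1×7
  = −1×23 + 3×8
  = 3×100 − 13×23
  = −13×223 + 29×100
So 100⁻¹ ≡ 29 (mod 223).

29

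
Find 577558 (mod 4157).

577558 = 138*4157 + 3892, so 577558 ≡ 3892 (mod 4157).

3892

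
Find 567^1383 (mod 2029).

Compute successive squares:
1383 in binary is 10101100111, i.e. 1383 = 1024 + 256 + 64 + 32 + 4 + 2 + 1.
567^1 ≡ 567 (mod 2029)
567^2 ≡ 567^2 = 321489 ≡ 907 (mod 2029)
567^4 ≡ 907^2 = 822649 ≡ 904 (mod 2029)
567^8 ≡ 904^2 = 817216 ≡ 1558 (mod 2029)
567^16 ≡ 1558^2 = 2427364 ≡ 680 (mod 2029)
567^32 ≡ 680^2 = 462400 ≡ 1817 (mod 2029)
567^64 ≡ 1817^2 = 3301489 ≡ 306 (mod 2029)
567^128 ≡ 306^2 = 93636 ≡ 302 (mod 2029)
567^256 ≡ 302^2 = 91204 ≡ 1928 (mod 2029)
567^512 ≡ 1928^2 = 3717184 ≡ 56 (mod 2029)
567^1024 ≡ 56^2 = 3136 ≡ 1107 (mod 2029)
567^1383 = 567^1024 * 567^256 * 567^64 * 567^32 * 567^4 * 567^2 * 567^1 ≡ 1107 * 1928 * 306 * 1817 * 904 * 907 * 567 (mod 2029).
Accumulate the product:
1107 * 1928 = 2134296 ≡ 1817
1817 * 306 = 556002 ≡ 56
56 * 1817 = 101752 ≡ 302
302 * 904 = 273008 ≡ 1122
1122 * 907 = 1017654 ≡ 1125
1125 * 567 = 637875 ≡ 769

769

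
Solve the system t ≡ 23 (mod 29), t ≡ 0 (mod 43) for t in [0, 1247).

516

29⁻¹ mod 43: 29*3 ≡ 1 (mod 43), so 29⁻¹ ≡ 3.
t = 23 + 29*((0 − 23)*3 mod 43) = 23 + 29*17 = 516.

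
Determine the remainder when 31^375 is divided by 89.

14

By square-and-multiply:
375 in binary is 101110111, i.e. 375 = 256 + 64 + 32 + 16 + 4 + 2 + 1.
31^1 ≡ 31 (mod 89)
31^2 ≡ 31^2 = 961 ≡ 71 (mod 89)
31^4 ≡ 71^2 = 5041 ≡ 57 (mod 89)
31^8 ≡ 57^2 = 3249 ≡ 45 (mod 89)
31^16 ≡ 45^2 = 2025 ≡ 67 (mod 89)
31^32 ≡ 67^2 = 4489 ≡ 39 (mod 89)
31^64 ≡ 39^2 = 1521 ≡ 8 (mod 89)
31^128 ≡ 8^2 = 64 (mod 89)
31^256 ≡ 64^2 = 4096 ≡ 2 (mod 89)
31^375 = 31^256 * 31^64 * 31^32 * 31^16 * 31^4 * 31^2 * 31^1 ≡ 2 * 8 * 39 * 67 * 57 * 71 * 31 (mod 89).
Accumulate the product:
2 * 8 = 16
16 * 39 = 624 ≡ 1
1 * 67 = 67
67 * 57 = 3819 ≡ 81
81 * 71 = 5751 ≡ 55
55 * 31 = 1705 ≡ 14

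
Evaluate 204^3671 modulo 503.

Using repeated squaring:
3671 in binary is 111001010111, i.e. 3671 = 2048 + 1024 + 512 + 64 + 16 + 4 + 2 + 1.
204^1 ≡ 204 (mod 503)
204^2 ≡ 204^2 = 41616 ≡ 370 (mod 503)
204^4 ≡ 370^2 = 136900 ≡ 84 (mod 503)
204^8 ≡ 84^2 = 7056 ≡ 14 (mod 503)
204^16 ≡ 14^2 = 196 (mod 503)
204^32 ≡ 196^2 = 38416 ≡ 188 (mod 503)
204^64 ≡ 188^2 = 35344 ≡ 134 (mod 503)
204^128 ≡ 134^2 = 17956 ≡ 351 (mod 503)
204^256 ≡ 351^2 = 123201 ≡ 469 (mod 503)
204^512 ≡ 469^2 = 219961 ≡ 150 (mod 503)
204^1024 ≡ 150^2 = 22500 ≡ 368 (mod 503)
204^2048 ≡ 368^2 = 135424 ≡ 117 (mod 503)
204^3671 = 204^2048 · 204^1024 · 204^512 · 204^64 · 204^16 · 204^4 · 204^2 · 204^1 ≡ 117 · 368 · 150 · 134 · 196 · 84 · 370 · 204 (mod 503).
Accumulate the product:
117 · 368 = 43056 ≡ 301
301 · 150 = 45150 ≡ 383
383 · 134 = 51322 ≡ 16
16 · 196 = 3136 ≡ 118
118 · 84 = 9912 ≡ 355
355 · 370 = 131350 ≡ 67
67 · 204 = 13668 ≡ 87

87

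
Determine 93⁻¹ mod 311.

311 = 3·93 + 32
93 = 2·32 + 29
32 = 1·29 + 3
29 = 9·3 + 2
3 = 1·2 + 1
2 = 2·1 + 0
gcd(93, 311) = 1, so the inverse exists.
Bézout: 1 = 32·311 − 107·93.
So 93⁻¹ ≡ −107 ≡ 204 (mod 311).

204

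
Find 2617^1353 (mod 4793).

Using repeated squaring:
2617^1 ≡ 2617 (mod 4793)
2617^2 ≡ 2617^2 = 6848689 ≡ 4285 (mod 4793)
2617^4 ≡ 4285^2 = 18361225 ≡ 4035 (mod 4793)
2617^8 ≡ 4035^2 = 16281225 ≡ 4197 (mod 4793)
2617^16 ≡ 4197^2 = 17614809 ≡ 534 (mod 4793)
2617^32 ≡ 534^2 = 285156 ≡ 2369 (mod 4793)
2617^64 ≡ 2369^2 = 5612161 ≡ 4351 (mod 4793)
2617^128 ≡ 4351^2 = 18931201 ≡ 3644 (mod 4793)
2617^256 ≡ 3644^2 = 13278736 ≡ 2126 (mod 4793)
2617^512 ≡ 2126^2 = 4519876 ≡ 77 (mod 4793)
2617^1024 ≡ 77^2 = 5929 ≡ 1136 (mod 4793)
2617^1353 = 2617^1024 · 2617^256 · 2617^64 · 2617^8 · 2617^1 ≡ 1136 · 2126 · 4351 · 4197 · 2617 (mod 4793).
Accumulate the product:
1136 · 2126 = 2415136 ≡ 4257
4257 · 4351 = 18522207 ≡ 2055
2055 · 4197 = 8624835 ≡ 2228
2228 · 2617 = 5830676 ≡ 2388

2388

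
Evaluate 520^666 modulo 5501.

Using repeated squaring:
520^1 ≡ 520 (mod 5501)
520^2 ≡ 520^2 = 270400 ≡ 851 (mod 5501)
520^4 ≡ 851^2 = 724201 ≡ 3570 (mod 5501)
520^8 ≡ 3570^2 = 12744900 ≡ 4584 (mod 5501)
520^16 ≡ 4584^2 = 21013056 ≡ 4737 (mod 5501)
520^32 ≡ 4737^2 = 22439169 ≡ 590 (mod 5501)
520^64 ≡ 590^2 = 348100 ≡ 1537 (mod 5501)
520^128 ≡ 1537^2 = 2362369 ≡ 2440 (mod 5501)
520^256 ≡ 2440^2 = 5953600 ≡ 1518 (mod 5501)
520^512 ≡ 1518^2 = 2304324 ≡ 4906 (mod 5501)
520^666 = 520^512 * 520^128 * 520^16 * 520^8 * 520^2 ≡ 4906 * 2440 * 4737 * 4584 * 851 (mod 5501).
Accumulate the product:
4906 * 2440 = 11970640 ≡ 464
464 * 4737 = 2197968 ≡ 3069
3069 * 4584 = 14068296 ≡ 2239
2239 * 851 = 1905389 ≡ 2043

2043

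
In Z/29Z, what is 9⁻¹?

13

Apply the Euclidean algorithm and back-substitute:
29 = 3·9 + 2
9 = 4·2 + 1
2 = 2·1 + 0
gcd(9, 29) = 1, so the inverse exists.
Back-substitute for 1:
1 = 1·9 − 4·2
  = −4·29 + 13·9
So 9⁻¹ ≡ 13 (mod 29).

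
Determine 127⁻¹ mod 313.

Run the extended Euclidean algorithm:
313 = 2·127 + 59
127 = 2·59 + 9
59 = 6·9 + 5
9 = 1·5 + 4
5 = 1·4 + 1
4 = 4·1 + 0
gcd(127, 313) = 1, so the inverse exists.
Bézout: 1 = 28·313 − 69·127.
So 127⁻¹ ≡ −69 ≡ 244 (mod 313).

244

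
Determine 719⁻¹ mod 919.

363

919 = 1·719 + 200
719 = 3·200 + 119
200 = 1·119 + 81
119 = 1·81 + 38
81 = 2·38 + 5
38 = 7·5 + 3
5 = 1·3 + 2
3 = 1·2 + 1
2 = 2·1 + 0
gcd(719, 919) = 1, so the inverse exists.
Bézout: 1 = −284·919 + 363·719.
So 719⁻¹ ≡ 363 (mod 919).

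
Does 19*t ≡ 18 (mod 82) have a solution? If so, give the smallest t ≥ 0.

70

gcd(19, 82) = 1, so a unique solution mod 82 exists.
19⁻¹ ≡ 13 (mod 82).
t ≡ 13*18 ≡ 70 (mod 82).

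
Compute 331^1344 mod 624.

1

1344 in binary is 10101000000, i.e. 1344 = 1024 + 256 + 64.
331^1 ≡ 331 (mod 624)
331^2 ≡ 331^2 = 109561 ≡ 361 (mod 624)
331^4 ≡ 361^2 = 130321 ≡ 529 (mod 624)
331^8 ≡ 529^2 = 279841 ≡ 289 (mod 624)
331^16 ≡ 289^2 = 83521 ≡ 529 (mod 624)
331^32 ≡ 529^2 = 279841 ≡ 289 (mod 624)
331^64 ≡ 289^2 = 83521 ≡ 529 (mod 624)
331^128 ≡ 529^2 = 279841 ≡ 289 (mod 624)
331^256 ≡ 289^2 = 83521 ≡ 529 (mod 624)
331^512 ≡ 529^2 = 279841 ≡ 289 (mod 624)
331^1024 ≡ 289^2 = 83521 ≡ 529 (mod 624)
331^1344 = 331^1024 × 331^256 × 331^64 ≡ 529 × 529 × 529 (mod 624).
Accumulate the product:
529 × 529 = 279841 ≡ 289
289 × 529 = 152881 ≡ 1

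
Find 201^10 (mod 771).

288

10 in binary is 1010, i.e. 10 = 8 + 2.
201^1 ≡ 201 (mod 771)
201^2 ≡ 201^2 = 40401 ≡ 309 (mod 771)
201^4 ≡ 309^2 = 95481 ≡ 648 (mod 771)
201^8 ≡ 648^2 = 419904 ≡ 480 (mod 771)
201^10 = 201^8 × 201^2 ≡ 480 × 309 (mod 771).
480 × 309 = 148320 ≡ 288 (mod 771).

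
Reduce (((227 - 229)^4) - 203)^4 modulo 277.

57

227 - 229 = -2 ≡ 275 (mod 277)
(275)^4 ≡ 16 (mod 277)
16 - 203 = -187 ≡ 90 (mod 277)
(90)^4 ≡ 57 (mod 277)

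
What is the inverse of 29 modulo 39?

35

Apply the Euclidean algorithm and back-substitute:
39 = 1×29 + 10
29 = 2×10 + 9
10 = 1×9 + 1
9 = 9×1 + 0
gcd(29, 39) = 1, so the inverse exists.
Bézout: 1 = 3×39 − 4×29.
So 29⁻¹ ≡ −4 ≡ 35 (mod 39).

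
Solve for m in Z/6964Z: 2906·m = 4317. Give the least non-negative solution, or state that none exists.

no solution

gcd(2906, 6964) = 2, and 2 does not divide 4317.
So the congruence has no solution.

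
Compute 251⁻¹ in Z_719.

719 = 2×251 + 217
251 = 1×217 + 34
217 = 6×34 + 13
34 = 2×13 + 8
13 = 1×8 + 5
8 = 1×5 + 3
5 = 1×3 + 2
3 = 1×2 + 1
2 = 2×1 + 0
gcd(251, 719) = 1, so the inverse exists.
Back-substitute for 1:
1 = 1×3 − 1×2
  = −1×5 + 2×3
  = 2×8 − 3×5
  = −3×13 + 5×8
  = 5×34 − 13×13
  = −13×217 + 83×34
  = 83×251 − 96×217
  = −96×719 + 275×251
So 251⁻¹ ≡ 275 (mod 719).

275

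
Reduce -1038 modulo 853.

668

-1038 = -2×853 + 668, so -1038 ≡ 668 (mod 853).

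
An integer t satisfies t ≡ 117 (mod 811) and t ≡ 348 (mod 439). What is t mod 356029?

811⁻¹ mod 439: 811*190 ≡ 1 (mod 439), so 811⁻¹ ≡ 190.
t = 117 + 811*((348 − 117)*190 mod 439) = 117 + 811*429 = 348036.
Check: 348036 mod 811 = 117, 348036 mod 439 = 348. ✓

348036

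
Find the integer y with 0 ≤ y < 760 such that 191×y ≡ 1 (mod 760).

760 = 3·191 + 187
191 = 1·187 + 4
187 = 46·4 + 3
4 = 1·3 + 1
3 = 3·1 + 0
gcd(191, 760) = 1, so the inverse exists.
Bézout: 1 = −48·760 + 191·191.
So 191⁻¹ ≡ 191 (mod 760).

191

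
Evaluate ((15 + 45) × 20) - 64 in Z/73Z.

41

15 + 45 = 60
60 × 20 = 1200 ≡ 32 (mod 73)
32 - 64 = -32 ≡ 41 (mod 73)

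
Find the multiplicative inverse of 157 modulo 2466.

Apply the Euclidean algorithm and back-substitute:
2466 = 15*157 + 111
157 = 1*111 + 46
111 = 2*46 + 19
46 = 2*19 + 8
19 = 2*8 + 3
8 = 2*3 + 2
3 = 1*2 + 1
2 = 2*1 + 0
gcd(157, 2466) = 1, so the inverse exists.
Bézout: 1 = 58*2466 − 911*157.
So 157⁻¹ ≡ −911 ≡ 1555 (mod 2466).

1555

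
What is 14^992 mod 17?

14^1 ≡ 14 (mod 17)
14^2 ≡ 14^2 = 196 ≡ 9 (mod 17)
14^4 ≡ 9^2 = 81 ≡ 13 (mod 17)
14^8 ≡ 13^2 = 169 ≡ 16 (mod 17)
14^16 ≡ 16^2 = 256 ≡ 1 (mod 17)
14^32 ≡ 1^2 = 1 (mod 17)
14^64 ≡ 1^2 = 1 (mod 17)
14^128 ≡ 1^2 = 1 (mod 17)
14^256 ≡ 1^2 = 1 (mod 17)
14^512 ≡ 1^2 = 1 (mod 17)
14^992 = 14^512 · 14^256 · 14^128 · 14^64 · 14^32 ≡ 1 · 1 · 1 · 1 · 1 (mod 17).
Accumulate the product:
1 · 1 = 1
1 · 1 = 1
1 · 1 = 1
1 · 1 = 1

1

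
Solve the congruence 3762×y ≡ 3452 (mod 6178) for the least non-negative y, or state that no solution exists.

gcd(3762, 6178) = 2, and 2 | 3452, so solutions exist.
Divide through by 2: 1881×y = 1726 (mod 3089).
1881⁻¹ ≡ 1455 (mod 3089).
y ≡ 1455×1726 ≡ 3062 (mod 3089).
The smallest non-negative solution is y = 3062.

3062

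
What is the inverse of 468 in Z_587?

Apply the Euclidean algorithm and back-substitute:
587 = 1*468 + 119
468 = 3*119 + 111
119 = 1*111 + 8
111 = 13*8 + 7
8 = 1*7 + 1
7 = 7*1 + 0
gcd(468, 587) = 1, so the inverse exists.
Back-substitute for 1:
1 = 1*8 − 1*7
  = −1*111 + 14*8
  = 14*119 − 15*111
  = −15*468 + 59*119
  = 59*587 − 74*468
So 468⁻¹ ≡ −74 ≡ 513 (mod 587).

513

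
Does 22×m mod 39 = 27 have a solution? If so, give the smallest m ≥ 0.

gcd(22, 39) = 1, so a unique solution mod 39 exists.
22⁻¹ ≡ 16 (mod 39).
m ≡ 16×27 ≡ 3 (mod 39).

3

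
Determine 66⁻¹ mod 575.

Run the extended Euclidean algorithm:
575 = 8×66 + 47
66 = 1×47 + 19
47 = 2×19 + 9
19 = 2×9 + 1
9 = 9×1 + 0
gcd(66, 575) = 1, so the inverse exists.
Bézout: 1 = −7×575 + 61×66.
So 66⁻¹ ≡ 61 (mod 575).

61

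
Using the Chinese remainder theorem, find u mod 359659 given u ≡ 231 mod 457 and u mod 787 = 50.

457⁻¹ mod 787: 457*31 ≡ 1 (mod 787), so 457⁻¹ ≡ 31.
u = 231 + 457*((50 − 231)*31 mod 787) = 231 + 457*685 = 313276.
Check: 313276 mod 457 = 231, 313276 mod 787 = 50. ✓

313276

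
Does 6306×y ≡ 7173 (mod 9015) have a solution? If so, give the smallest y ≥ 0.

2613

gcd(6306, 9015) = 3, and 3 | 7173, so solutions exist.
Divide through by 3: 2102×y ≡ 2391 (mod 3005).
2102⁻¹ ≡ 2203 (mod 3005).
y ≡ 2203×2391 ≡ 2613 (mod 3005).
The smallest non-negative solution is y = 2613.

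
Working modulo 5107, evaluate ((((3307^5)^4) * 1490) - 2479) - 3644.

2634

(3307)^5 ≡ 304 (mod 5107)
(304)^4 ≡ 71 (mod 5107)
71 * 1490 = 105790 ≡ 3650 (mod 5107)
3650 - 2479 = 1171
1171 - 3644 = -2473 ≡ 2634 (mod 5107)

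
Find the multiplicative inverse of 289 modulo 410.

349

410 = 1·289 + 121
289 = 2·121 + 47
121 = 2·47 + 27
47 = 1·27 + 20
27 = 1·20 + 7
20 = 2·7 + 6
7 = 1·6 + 1
6 = 6·1 + 0
gcd(289, 410) = 1, so the inverse exists.
Bézout: 1 = 43·410 − 61·289.
So 289⁻¹ ≡ −61 ≡ 349 (mod 410).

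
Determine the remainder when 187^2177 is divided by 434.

By square-and-multiply:
2177 in binary is 100010000001, i.e. 2177 = 2048 + 128 + 1.
187^1 ≡ 187 (mod 434)
187^2 ≡ 187^2 = 34969 ≡ 249 (mod 434)
187^4 ≡ 249^2 = 62001 ≡ 373 (mod 434)
187^8 ≡ 373^2 = 139129 ≡ 249 (mod 434)
187^16 ≡ 249^2 = 62001 ≡ 373 (mod 434)
187^32 ≡ 373^2 = 139129 ≡ 249 (mod 434)
187^64 ≡ 249^2 = 62001 ≡ 373 (mod 434)
187^128 ≡ 373^2 = 139129 ≡ 249 (mod 434)
187^256 ≡ 249^2 = 62001 ≡ 373 (mod 434)
187^512 ≡ 373^2 = 139129 ≡ 249 (mod 434)
187^1024 ≡ 249^2 = 62001 ≡ 373 (mod 434)
187^2048 ≡ 373^2 = 139129 ≡ 249 (mod 434)
187^2177 = 187^2048 × 187^128 × 187^1 ≡ 249 × 249 × 187 (mod 434).
Accumulate the product:
249 × 249 = 62001 ≡ 373
373 × 187 = 69751 ≡ 311

311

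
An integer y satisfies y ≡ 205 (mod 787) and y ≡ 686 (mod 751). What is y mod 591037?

289821

787⁻¹ mod 751: 787*605 ≡ 1 (mod 751), so 787⁻¹ ≡ 605.
y = 205 + 787*((686 − 205)*605 mod 751) = 205 + 787*368 = 289821.
Check: 289821 mod 787 = 205, 289821 mod 751 = 686. ✓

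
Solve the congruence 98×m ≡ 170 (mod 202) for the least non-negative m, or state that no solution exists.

78

gcd(98, 202) = 2, and 2 | 170, so solutions exist.
Divide through by 2: 49×m ≡ 85 (mod 101).
49⁻¹ ≡ 33 (mod 101).
m ≡ 33×85 ≡ 78 (mod 101).
The smallest non-negative solution is m = 78.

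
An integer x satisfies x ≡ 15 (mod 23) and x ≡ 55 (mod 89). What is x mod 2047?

23⁻¹ mod 89: 23*31 ≡ 1 (mod 89), so 23⁻¹ ≡ 31.
x = 15 + 23*((55 − 15)*31 mod 89) = 15 + 23*83 = 1924.

1924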